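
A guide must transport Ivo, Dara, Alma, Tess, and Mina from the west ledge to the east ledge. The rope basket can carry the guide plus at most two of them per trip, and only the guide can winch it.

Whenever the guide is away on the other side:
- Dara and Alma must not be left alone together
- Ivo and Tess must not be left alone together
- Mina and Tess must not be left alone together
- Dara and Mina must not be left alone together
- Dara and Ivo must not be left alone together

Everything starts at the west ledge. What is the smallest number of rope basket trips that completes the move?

7

Counting alone: the guide can take at most 2 across per trip to the east ledge, so moving all 5 needs at least 3 loaded trips out, with a return between consecutive ones — at least 5 crossings.
The safety rule pushes this higher. Following every safe sequence of crossings, the most of the 5 that can be at the east ledge as the rope basket arrives there on crossing 5 is 4 — never all 5.
So no plan with fewer than 7 crossings exists, and this one achieves 7:
1. Guide goes to the east ledge with Dara and Tess.
2. Guide goes back to the west ledge alone.
3. Guide goes to the east ledge with Ivo.
4. Guide goes back to the west ledge with Dara and Tess.
5. Guide goes to the east ledge with Alma and Mina.
6. Guide goes back to the west ledge alone.
7. Guide goes to the east ledge with Dara and Tess.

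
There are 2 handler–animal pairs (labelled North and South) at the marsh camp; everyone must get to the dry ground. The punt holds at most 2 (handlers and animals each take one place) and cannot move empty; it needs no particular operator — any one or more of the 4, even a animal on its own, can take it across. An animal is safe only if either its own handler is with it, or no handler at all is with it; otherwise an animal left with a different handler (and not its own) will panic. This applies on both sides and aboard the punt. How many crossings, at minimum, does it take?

5

Counting alone: each trip to the dry ground takes at most 2 across and each return brings at least 1 back, so after t trips out (and t−1 returns) at most 2t − (t−1) of the 4 are across; that first reaches 4 at t = 3, so at least 5 crossings are needed.
The plan below uses exactly 5 crossings, so it is optimal:
1. animal North and handler North cross → the dry ground.
2. handler North crosses ← the marsh camp.
3. handler North and handler South cross → the dry ground.
4. handler South crosses ← the marsh camp.
5. animal South and handler South cross → the dry ground.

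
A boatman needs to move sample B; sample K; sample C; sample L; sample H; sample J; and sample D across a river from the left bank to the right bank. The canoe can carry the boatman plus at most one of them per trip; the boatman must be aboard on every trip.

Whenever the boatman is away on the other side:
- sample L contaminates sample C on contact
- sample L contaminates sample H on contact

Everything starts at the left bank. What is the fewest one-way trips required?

15

Counting alone: the boatman can take at most 1 across per trip to the right bank, so moving all 7 needs at least 7 loaded trips out, with a return between consecutive ones — at least 13 crossings.
The safety rule pushes this higher. Following every safe sequence of crossings, the most of the 7 that can be at the right bank as the canoe arrives there on crossing 13 is 6 — never all 7.
So no plan with fewer than 15 crossings exists, and this one achieves 15:
1. Boatman goes to the right bank with sample L.
2. Boatman goes back to the left bank alone.
3. Boatman goes to the right bank with sample B.
4. Boatman goes back to the left bank alone.
5. Boatman goes to the right bank with sample K.
6. Boatman goes back to the left bank alone.
7. Boatman goes to the right bank with sample C.
8. Boatman goes back to the left bank with sample L.
9. Boatman goes to the right bank with sample H.
10. Boatman goes back to the left bank alone.
11. Boatman goes to the right bank with sample J.
12. Boatman goes back to the left bank alone.
13. Boatman goes to the right bank with sample D.
14. Boatman goes back to the left bank alone.
15. Boatman goes to the right bank with sample L.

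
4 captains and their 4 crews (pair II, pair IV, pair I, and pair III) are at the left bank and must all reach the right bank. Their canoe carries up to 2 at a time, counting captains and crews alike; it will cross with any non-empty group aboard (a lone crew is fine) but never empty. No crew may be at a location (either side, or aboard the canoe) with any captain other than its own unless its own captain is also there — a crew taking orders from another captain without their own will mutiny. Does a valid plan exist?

Following every safe sequence of crossings from the start, the most of the 8 that can be at the right bank as the canoe arrives there on crossings 1, 3, 5 is 2, 3, 4 respectively; the best ever achieved is 4 of 8.
From crossing 7 on, no configuration arises that was not already reachable earlier: only 44 distinct safe configurations (who is on which side, and where the canoe is) can ever be reached, none of them has everyone across, and every continuation just revisits them. So no valid plan exists.

No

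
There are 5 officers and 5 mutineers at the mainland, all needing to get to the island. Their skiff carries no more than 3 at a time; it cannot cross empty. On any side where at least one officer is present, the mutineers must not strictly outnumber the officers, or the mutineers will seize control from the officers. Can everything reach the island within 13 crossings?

Yes — this plan uses 11 crossings (≤ 13):
1. 2 mutineers → the island.  (the mainland: 5O 3M; the island: 0O 2M)
2. 1 mutineer ← the mainland.  (the mainland: 5O 4M; the island: 0O 1M)
3. 3 mutineers → the island.  (the mainland: 5O 1M; the island: 0O 4M)
4. 1 mutineer ← the mainland.  (the mainland: 5O 2M; the island: 0O 3M)
5. 3 officers → the island.  (the mainland: 2O 2M; the island: 3O 3M)
6. 1 officer and 1 mutineer ← the mainland.  (the mainland: 3O 3M; the island: 2O 2M)
7. 3 officers → the island.  (the mainland: 0O 3M; the island: 5O 2M)
8. 1 mutineer ← the mainland.  (the mainland: 0O 4M; the island: 5O 1M)
9. 2 mutineers → the island.  (the mainland: 0O 2M; the island: 5O 3M)
10. 1 mutineer ← the mainland.  (the mainland: 0O 3M; the island: 5O 2M)
11. 3 mutineers → the island.  (the mainland: 0O 0M; the island: 5O 5M)

Yes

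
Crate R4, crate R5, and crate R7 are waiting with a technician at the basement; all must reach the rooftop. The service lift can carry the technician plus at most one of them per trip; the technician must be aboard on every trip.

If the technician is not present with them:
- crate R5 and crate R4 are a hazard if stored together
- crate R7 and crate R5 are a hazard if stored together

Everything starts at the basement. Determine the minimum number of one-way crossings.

Counting alone: the technician can take at most 1 across per trip to the rooftop, so moving all 3 needs at least 3 loaded trips out, with a return between consecutive ones — at least 5 crossings.
The safety rule pushes this higher. Following every safe sequence of crossings, the most of the 3 that can be at the rooftop as the service lift arrives there on crossing 5 is 2 — never all 3.
So no plan with fewer than 7 crossings exists, and this one achieves 7:
1. Technician goes to the rooftop with crate R5.  [the basement: crate R4, crate R7 | the rooftop: crate R5]
2. Technician goes back to the basement alone.  [the basement: crate R4, crate R7 | the rooftop: crate R5]
3. Technician goes to the rooftop with crate R4.  [the basement: crate R7 | the rooftop: crate R4, crate R5]
4. Technician goes back to the basement with crate R5.  [the basement: crate R5, crate R7 | the rooftop: crate R4]
5. Technician goes to the rooftop with crate R7.  [the basement: crate R5 | the rooftop: crate R4, crate R7]
6. Technician goes back to the basement alone.  [the basement: crate R5 | the rooftop: crate R4, crate R7]
7. Technician goes to the rooftop with crate R5.  [the basement: — | the rooftop: crate R4, crate R5, crate R7]

7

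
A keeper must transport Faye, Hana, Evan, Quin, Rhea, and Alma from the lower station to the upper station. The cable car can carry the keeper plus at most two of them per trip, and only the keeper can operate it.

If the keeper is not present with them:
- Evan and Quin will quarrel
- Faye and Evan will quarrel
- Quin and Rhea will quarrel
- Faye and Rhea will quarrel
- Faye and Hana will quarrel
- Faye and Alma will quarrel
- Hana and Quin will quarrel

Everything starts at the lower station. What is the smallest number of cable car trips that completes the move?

7

Counting alone: the keeper can take at most 2 across per trip to the upper station, so moving all 6 needs at least 3 loaded trips out, with a return between consecutive ones — at least 5 crossings.
The safety rule pushes this higher. Following every safe sequence of crossings, the most of the 6 that can be at the upper station as the cable car arrives there on crossing 5 is 4 — never all 6.
So no plan with fewer than 7 crossings exists, and this one achieves 7:
1. Keeper goes to the upper station with Faye and Quin.  [the lower station: Alma, Evan, Hana, Rhea | the upper station: Faye, Quin]
2. Keeper goes back to the lower station alone.  [the lower station: Alma, Evan, Hana, Rhea | the upper station: Faye, Quin]
3. Keeper goes to the upper station with Evan and Hana.  [the lower station: Alma, Rhea | the upper station: Evan, Faye, Hana, Quin]
4. Keeper goes back to the lower station with Faye and Quin.  [the lower station: Alma, Faye, Quin, Rhea | the upper station: Evan, Hana]
5. Keeper goes to the upper station with Alma and Rhea.  [the lower station: Faye, Quin | the upper station: Alma, Evan, Hana, Rhea]
6. Keeper goes back to the lower station alone.  [the lower station: Faye, Quin | the upper station: Alma, Evan, Hana, Rhea]
7. Keeper goes to the upper station with Faye and Quin.  [the lower station: — | the upper station: Alma, Evan, Faye, Hana, Quin, Rhea]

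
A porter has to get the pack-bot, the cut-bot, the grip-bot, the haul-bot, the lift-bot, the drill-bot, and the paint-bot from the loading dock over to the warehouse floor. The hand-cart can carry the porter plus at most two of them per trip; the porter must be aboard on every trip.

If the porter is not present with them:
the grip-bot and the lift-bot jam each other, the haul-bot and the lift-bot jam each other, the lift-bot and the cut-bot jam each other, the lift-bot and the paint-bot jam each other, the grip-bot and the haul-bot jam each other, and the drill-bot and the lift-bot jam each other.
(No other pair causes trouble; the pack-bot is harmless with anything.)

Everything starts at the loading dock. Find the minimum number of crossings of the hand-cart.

Counting alone: the porter can take at most 2 across per trip to the warehouse floor, so moving all 7 needs at least 4 loaded trips out, with a return between consecutive ones — at least 7 crossings.
The safety rule pushes this higher. Following every safe sequence of crossings, the most of the 7 that can be at the warehouse floor as the hand-cart arrives there on crossings 7, 9 is 5, 6 respectively — never all 7.
So no plan with fewer than 11 crossings exists, and this one achieves 11:
1. Porter goes to the warehouse floor with the grip-bot and the lift-bot.  [the loading dock: the cut-bot, the drill-bot, the haul-bot, the pack-bot, the paint-bot | the warehouse floor: the grip-bot, the lift-bot]
2. Porter goes back to the loading dock with the grip-bot.  [the loading dock: the cut-bot, the drill-bot, the grip-bot, the haul-bot, the pack-bot, the paint-bot | the warehouse floor: the lift-bot]
3. Porter goes to the warehouse floor with the grip-bot and the pack-bot.  [the loading dock: the cut-bot, the drill-bot, the haul-bot, the paint-bot | the warehouse floor: the grip-bot, the lift-bot, the pack-bot]
4. Porter goes back to the loading dock with the grip-bot.  [the loading dock: the cut-bot, the drill-bot, the grip-bot, the haul-bot, the paint-bot | the warehouse floor: the lift-bot, the pack-bot]
5. Porter goes to the warehouse floor with the cut-bot and the grip-bot.  [the loading dock: the drill-bot, the haul-bot, the paint-bot | the warehouse floor: the cut-bot, the grip-bot, the lift-bot, the pack-bot]
6. Porter goes back to the loading dock with the lift-bot.  [the loading dock: the drill-bot, the haul-bot, the lift-bot, the paint-bot | the warehouse floor: the cut-bot, the grip-bot, the pack-bot]
7. Porter goes to the warehouse floor with the drill-bot and the lift-bot.  [the loading dock: the haul-bot, the paint-bot | the warehouse floor: the cut-bot, the drill-bot, the grip-bot, the lift-bot, the pack-bot]
8. Porter goes back to the loading dock with the lift-bot.  [the loading dock: the haul-bot, the lift-bot, the paint-bot | the warehouse floor: the cut-bot, the drill-bot, the grip-bot, the pack-bot]
9. Porter goes to the warehouse floor with the haul-bot and the paint-bot.  [the loading dock: the lift-bot | the warehouse floor: the cut-bot, the drill-bot, the grip-bot, the haul-bot, the pack-bot, the paint-bot]
10. Porter goes back to the loading dock with the grip-bot.  [the loading dock: the grip-bot, the lift-bot | the warehouse floor: the cut-bot, the drill-bot, the haul-bot, the pack-bot, the paint-bot]
11. Porter goes to the warehouse floor with the grip-bot and the lift-bot.  [the loading dock: — | the warehouse floor: the cut-bot, the drill-bot, the grip-bot, the haul-bot, the lift-bot, the pack-bot, the paint-bot]

11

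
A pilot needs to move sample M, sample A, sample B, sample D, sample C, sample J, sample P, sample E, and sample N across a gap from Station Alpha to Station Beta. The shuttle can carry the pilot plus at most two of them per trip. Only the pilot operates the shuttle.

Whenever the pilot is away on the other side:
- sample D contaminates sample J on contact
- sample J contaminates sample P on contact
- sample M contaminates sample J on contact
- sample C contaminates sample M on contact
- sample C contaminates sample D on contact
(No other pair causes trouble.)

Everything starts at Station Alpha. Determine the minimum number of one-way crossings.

11

Counting alone: the pilot can take at most 2 across per trip to Station Beta, so moving all 9 needs at least 5 loaded trips out, with a return between consecutive ones — at least 9 crossings.
The safety rule pushes this higher. Following every safe sequence of crossings, the most of the 9 that can be at Station Beta as the shuttle arrives there on crossing 9 is 8 — never all 9.
So no plan with fewer than 11 crossings exists, and this one achieves 11:
1. Pilot goes to Station Beta with sample C and sample J.
2. Pilot goes back to Station Alpha alone.
3. Pilot goes to Station Beta with sample M.
4. Pilot goes back to Station Alpha with sample C and sample J.
5. Pilot goes to Station Beta with sample D and sample P.
6. Pilot goes back to Station Alpha alone.
7. Pilot goes to Station Beta with sample A and sample B.
8. Pilot goes back to Station Alpha alone.
9. Pilot goes to Station Beta with sample E and sample N.
10. Pilot goes back to Station Alpha alone.
11. Pilot goes to Station Beta with sample C and sample J.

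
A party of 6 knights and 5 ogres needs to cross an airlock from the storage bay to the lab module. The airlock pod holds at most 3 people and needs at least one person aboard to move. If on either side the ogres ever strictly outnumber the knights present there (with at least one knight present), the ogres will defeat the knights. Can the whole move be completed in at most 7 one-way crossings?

Counting alone: each trip to the lab module takes at most 3 across and each return brings at least 1 back, so after t trips out (and t−1 returns) at most 3t − (t−1) of the 11 are across; that first reaches 11 at t = 5, so at least 9 crossings are needed.
Since 7 < 9, 7 crossings cannot be enough. (The shortest complete plan in fact takes 9:)
1. 3 ogres → the lab module.  (the storage bay: 6K 2O; the lab module: 0K 3O)
2. 1 ogre ← the storage bay.  (the storage bay: 6K 3O; the lab module: 0K 2O)
3. 3 knights → the lab module.  (the storage bay: 3K 3O; the lab module: 3K 2O)
4. 1 knight ← the storage bay.  (the storage bay: 4K 3O; the lab module: 2K 2O)
5. 2 knights and 1 ogre → the lab module.  (the storage bay: 2K 2O; the lab module: 4K 3O)
6. 1 knight ← the storage bay.  (the storage bay: 3K 2O; the lab module: 3K 3O)
7. 2 knights and 1 ogre → the lab module.  (the storage bay: 1K 1O; the lab module: 5K 4O)
8. 1 knight ← the storage bay.  (the storage bay: 2K 1O; the lab module: 4K 4O)
9. 2 knights and 1 ogre → the lab module.  (the storage bay: 0K 0O; the lab module: 6K 5O)

No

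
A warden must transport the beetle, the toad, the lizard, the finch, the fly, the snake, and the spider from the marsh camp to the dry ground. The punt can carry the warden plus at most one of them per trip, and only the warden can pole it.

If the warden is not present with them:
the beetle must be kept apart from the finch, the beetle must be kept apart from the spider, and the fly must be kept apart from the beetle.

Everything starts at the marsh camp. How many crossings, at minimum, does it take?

Following every safe sequence of crossings from the start, the most of the 7 that can be at the dry ground as the punt arrives there on crossings 1, 3, 5, 7, 9 is 1, 2, 3, 4, 5 respectively; the best ever achieved is 5 of 7.
From crossing 11 on, no configuration arises that was not already reachable earlier: only 72 distinct safe configurations (who is on which side, and where the punt is) can ever be reached, none of them has everyone across, and every continuation just revisits them. So no valid plan exists.

impossible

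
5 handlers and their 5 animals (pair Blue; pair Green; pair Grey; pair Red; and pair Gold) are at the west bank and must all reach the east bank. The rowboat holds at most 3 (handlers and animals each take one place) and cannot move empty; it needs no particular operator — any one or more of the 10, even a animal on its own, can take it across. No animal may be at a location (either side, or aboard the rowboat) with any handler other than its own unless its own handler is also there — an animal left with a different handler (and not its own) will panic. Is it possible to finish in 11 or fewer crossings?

Yes

Yes — this plan uses 11 crossings (≤ 11):
1. animal Blue and handler Blue cross → the east bank.
2. handler Blue crosses ← the west bank.
3. animal Green, animal Grey, and animal Red cross → the east bank.
4. animal Blue crosses ← the west bank.
5. handler Green, handler Grey, and handler Red cross → the east bank.
6. animal Green and handler Green cross ← the west bank.
7. handler Blue, handler Gold, and handler Green cross → the east bank.
8. animal Grey crosses ← the west bank.
9. animal Blue and animal Green cross → the east bank.
10. animal Blue crosses ← the west bank.
11. animal Blue, animal Gold, and animal Grey cross → the east bank.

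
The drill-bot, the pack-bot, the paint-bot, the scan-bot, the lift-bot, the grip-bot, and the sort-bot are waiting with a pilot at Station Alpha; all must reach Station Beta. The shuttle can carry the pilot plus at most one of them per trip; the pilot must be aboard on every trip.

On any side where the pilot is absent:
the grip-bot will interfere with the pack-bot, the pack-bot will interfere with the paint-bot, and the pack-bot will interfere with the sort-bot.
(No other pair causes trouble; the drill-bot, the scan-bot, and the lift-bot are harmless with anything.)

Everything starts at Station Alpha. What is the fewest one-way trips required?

Following every safe sequence of crossings from the start, the most of the 7 that can be at Station Beta as the shuttle arrives there on crossings 1, 3, 5, 7, 9 is 1, 2, 3, 4, 5 respectively; the best ever achieved is 5 of 7.
From crossing 11 on, no configuration arises that was not already reachable earlier: only 72 distinct safe configurations (who is on which side, and where the shuttle is) can ever be reached, none of them has everyone across, and every continuation just revisits them. So no valid plan exists.

impossible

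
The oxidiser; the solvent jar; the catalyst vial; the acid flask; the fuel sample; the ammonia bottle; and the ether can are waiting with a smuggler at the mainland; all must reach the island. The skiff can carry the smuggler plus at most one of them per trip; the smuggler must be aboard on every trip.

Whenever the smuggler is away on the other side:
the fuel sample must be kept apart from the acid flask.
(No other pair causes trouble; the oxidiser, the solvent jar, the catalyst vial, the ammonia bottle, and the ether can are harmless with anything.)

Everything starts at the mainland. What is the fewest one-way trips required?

13

Counting alone: the smuggler can take at most 1 across per trip to the island, so moving all 7 needs at least 7 loaded trips out, with a return between consecutive ones — at least 13 crossings.
The plan below uses exactly 13 crossings, so it is optimal:
1. Smuggler goes to the island with the acid flask.
2. Smuggler goes back to the mainland alone.
3. Smuggler goes to the island with the oxidiser.
4. Smuggler goes back to the mainland alone.
5. Smuggler goes to the island with the solvent jar.
6. Smuggler goes back to the mainland alone.
7. Smuggler goes to the island with the catalyst vial.
8. Smuggler goes back to the mainland alone.
9. Smuggler goes to the island with the ammonia bottle.
10. Smuggler goes back to the mainland alone.
11. Smuggler goes to the island with the ether can.
12. Smuggler goes back to the mainland alone.
13. Smuggler goes to the island with the fuel sample.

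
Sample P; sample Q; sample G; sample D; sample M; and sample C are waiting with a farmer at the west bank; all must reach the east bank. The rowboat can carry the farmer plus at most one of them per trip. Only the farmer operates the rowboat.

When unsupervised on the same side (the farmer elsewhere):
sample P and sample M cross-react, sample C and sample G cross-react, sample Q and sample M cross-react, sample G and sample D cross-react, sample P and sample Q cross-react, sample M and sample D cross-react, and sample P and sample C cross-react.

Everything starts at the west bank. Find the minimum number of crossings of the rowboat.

impossible

Whatever the first load, the items left behind include a forbidden pair without the farmer. No opening move is safe, so no plan exists.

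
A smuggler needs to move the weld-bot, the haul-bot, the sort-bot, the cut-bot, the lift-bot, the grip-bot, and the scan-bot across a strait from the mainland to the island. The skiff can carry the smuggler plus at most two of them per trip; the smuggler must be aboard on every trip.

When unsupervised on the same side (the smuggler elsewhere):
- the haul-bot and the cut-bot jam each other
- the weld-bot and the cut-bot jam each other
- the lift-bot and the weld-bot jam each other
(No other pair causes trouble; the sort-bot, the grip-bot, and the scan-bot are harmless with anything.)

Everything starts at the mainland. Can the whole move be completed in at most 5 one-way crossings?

Counting alone: the smuggler can take at most 2 across per trip to the island, so moving all 7 needs at least 4 loaded trips out, with a return between consecutive ones — at least 7 crossings.
Since 5 < 7, 5 crossings cannot be enough. (The shortest complete plan in fact takes 7:)
1. Smuggler goes to the island with the haul-bot and the weld-bot.
2. Smuggler goes back to the mainland alone.
3. Smuggler goes to the island with the sort-bot.
4. Smuggler goes back to the mainland alone.
5. Smuggler goes to the island with the grip-bot and the scan-bot.
6. Smuggler goes back to the mainland alone.
7. Smuggler goes to the island with the cut-bot and the lift-bot.

No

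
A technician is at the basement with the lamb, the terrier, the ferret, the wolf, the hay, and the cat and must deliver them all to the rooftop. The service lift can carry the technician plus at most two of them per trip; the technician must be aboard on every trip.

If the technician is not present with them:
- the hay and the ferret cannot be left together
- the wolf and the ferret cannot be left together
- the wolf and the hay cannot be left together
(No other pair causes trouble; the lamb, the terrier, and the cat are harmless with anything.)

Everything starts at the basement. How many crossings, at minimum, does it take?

9

Counting alone: the technician can take at most 2 across per trip to the rooftop, so moving all 6 needs at least 3 loaded trips out, with a return between consecutive ones — at least 5 crossings.
The safety rule pushes this higher. Following every safe sequence of crossings, the most of the 6 that can be at the rooftop as the service lift arrives there on crossings 5, 7 is 4, 5 respectively — never all 6.
So no plan with fewer than 9 crossings exists, and this one achieves 9:
1. Technician goes to the rooftop with the ferret and the wolf.
2. Technician goes back to the basement with the ferret.
3. Technician goes to the rooftop with the ferret and the lamb.
4. Technician goes back to the basement with the ferret.
5. Technician goes to the rooftop with the ferret and the terrier.
6. Technician goes back to the basement with the ferret.
7. Technician goes to the rooftop with the cat and the ferret.
8. Technician goes back to the basement with the ferret.
9. Technician goes to the rooftop with the ferret and the hay.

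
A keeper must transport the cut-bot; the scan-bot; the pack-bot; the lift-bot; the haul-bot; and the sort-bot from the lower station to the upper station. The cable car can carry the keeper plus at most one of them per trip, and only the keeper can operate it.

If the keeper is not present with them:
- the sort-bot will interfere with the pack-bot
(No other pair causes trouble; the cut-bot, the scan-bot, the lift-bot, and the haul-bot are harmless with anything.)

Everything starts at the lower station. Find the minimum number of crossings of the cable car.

11

Counting alone: the keeper can take at most 1 across per trip to the upper station, so moving all 6 needs at least 6 loaded trips out, with a return between consecutive ones — at least 11 crossings.
The plan below uses exactly 11 crossings, so it is optimal:
1. Keeper goes to the upper station with the pack-bot.  [the lower station: the cut-bot, the haul-bot, the lift-bot, the scan-bot, the sort-bot | the upper station: the pack-bot]
2. Keeper goes back to the lower station alone.  [the lower station: the cut-bot, the haul-bot, the lift-bot, the scan-bot, the sort-bot | the upper station: the pack-bot]
3. Keeper goes to the upper station with the cut-bot.  [the lower station: the haul-bot, the lift-bot, the scan-bot, the sort-bot | the upper station: the cut-bot, the pack-bot]
4. Keeper goes back to the lower station alone.  [the lower station: the haul-bot, the lift-bot, the scan-bot, the sort-bot | the upper station: the cut-bot, the pack-bot]
5. Keeper goes to the upper station with the scan-bot.  [the lower station: the haul-bot, the lift-bot, the sort-bot | the upper station: the cut-bot, the pack-bot, the scan-bot]
6. Keeper goes back to the lower station alone.  [the lower station: the haul-bot, the lift-bot, the sort-bot | the upper station: the cut-bot, the pack-bot, the scan-bot]
7. Keeper goes to the upper station with the lift-bot.  [the lower station: the haul-bot, the sort-bot | the upper station: the cut-bot, the lift-bot, the pack-bot, the scan-bot]
8. Keeper goes back to the lower station alone.  [the lower station: the haul-bot, the sort-bot | the upper station: the cut-bot, the lift-bot, the pack-bot, the scan-bot]
9. Keeper goes to the upper station with the haul-bot.  [the lower station: the sort-bot | the upper station: the cut-bot, the haul-bot, the lift-bot, the pack-bot, the scan-bot]
10. Keeper goes back to the lower station alone.  [the lower station: the sort-bot | the upper station: the cut-bot, the haul-bot, the lift-bot, the pack-bot, the scan-bot]
11. Keeper goes to the upper station with the sort-bot.  [the lower station: — | the upper station: the cut-bot, the haul-bot, the lift-bot, the pack-bot, the scan-bot, the sort-bot]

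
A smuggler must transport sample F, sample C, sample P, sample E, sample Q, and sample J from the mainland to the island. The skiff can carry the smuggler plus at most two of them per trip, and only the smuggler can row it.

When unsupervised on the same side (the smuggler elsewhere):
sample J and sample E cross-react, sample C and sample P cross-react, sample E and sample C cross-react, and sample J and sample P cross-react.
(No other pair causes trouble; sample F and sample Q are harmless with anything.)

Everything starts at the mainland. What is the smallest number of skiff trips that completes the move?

5

Counting alone: the smuggler can take at most 2 across per trip to the island, so moving all 6 needs at least 3 loaded trips out, with a return between consecutive ones — at least 5 crossings.
The plan below uses exactly 5 crossings, so it is optimal:
1. Smuggler goes to the island with sample C and sample J.
2. Smuggler goes back to the mainland alone.
3. Smuggler goes to the island with sample F and sample Q.
4. Smuggler goes back to the mainland alone.
5. Smuggler goes to the island with sample E and sample P.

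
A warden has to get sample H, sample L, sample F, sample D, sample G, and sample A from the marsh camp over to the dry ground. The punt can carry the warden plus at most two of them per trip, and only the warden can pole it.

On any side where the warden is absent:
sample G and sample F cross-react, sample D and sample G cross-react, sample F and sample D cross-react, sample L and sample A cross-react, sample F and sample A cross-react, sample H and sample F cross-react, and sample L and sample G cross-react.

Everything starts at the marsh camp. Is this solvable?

Whatever the first load, the items left behind include a forbidden pair without the warden. No opening move is safe, so no plan exists.

No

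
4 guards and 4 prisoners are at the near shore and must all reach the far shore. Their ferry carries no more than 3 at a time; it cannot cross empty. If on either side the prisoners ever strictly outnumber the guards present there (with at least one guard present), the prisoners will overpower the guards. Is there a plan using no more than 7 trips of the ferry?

No

Counting alone: each trip to the far shore takes at most 3 across and each return brings at least 1 back, so after t trips out (and t−1 returns) at most 3t − (t−1) of the 8 are across; that first reaches 8 at t = 4, so at least 7 crossings are needed.
The safety rule pushes this higher. Following every safe sequence of crossings, the most of the 8 that can be at the far shore as the ferry arrives there on crossing 7 is 7 — never all 8.
So the move cannot be finished within 7 crossings. (The shortest complete plan takes 9:)
1. 2 prisoners → the far shore.  (the near shore: 4G 2P; the far shore: 0G 2P)
2. 1 prisoner ← the near shore.  (the near shore: 4G 3P; the far shore: 0G 1P)
3. 3 prisoners → the far shore.  (the near shore: 4G 0P; the far shore: 0G 4P)
4. 1 prisoner ← the near shore.  (the near shore: 4G 1P; the far shore: 0G 3P)
5. 3 guards → the far shore.  (the near shore: 1G 1P; the far shore: 3G 3P)
6. 1 guard and 1 prisoner ← the near shore.  (the near shore: 2G 2P; the far shore: 2G 2P)
7. 2 guards → the far shore.  (the near shore: 0G 2P; the far shore: 4G 2P)
8. 1 prisoner ← the near shore.  (the near shore: 0G 3P; the far shore: 4G 1P)
9. 3 prisoners → the far shore.  (the near shore: 0G 0P; the far shore: 4G 4P)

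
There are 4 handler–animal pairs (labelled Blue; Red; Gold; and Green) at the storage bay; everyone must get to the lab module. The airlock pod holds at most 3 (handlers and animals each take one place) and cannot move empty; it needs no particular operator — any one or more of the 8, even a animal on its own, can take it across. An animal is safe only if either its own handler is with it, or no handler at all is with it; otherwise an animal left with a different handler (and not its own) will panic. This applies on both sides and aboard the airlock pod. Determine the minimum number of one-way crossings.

9

Counting alone: each trip to the lab module takes at most 3 across and each return brings at least 1 back, so after t trips out (and t−1 returns) at most 3t − (t−1) of the 8 are across; that first reaches 8 at t = 4, so at least 7 crossings are needed.
The safety rule pushes this higher. Following every safe sequence of crossings, the most of the 8 that can be at the lab module as the airlock pod arrives there on crossing 7 is 7 — never all 8.
So no plan with fewer than 9 crossings exists, and this one achieves 9:
1. animal Blue and handler Blue cross → the lab module.
2. handler Blue crosses ← the storage bay.
3. animal Red, handler Blue, and handler Red cross → the lab module.
4. animal Blue and handler Blue cross ← the storage bay.
5. handler Blue, handler Gold, and handler Green cross → the lab module.
6. animal Red crosses ← the storage bay.
7. animal Blue and animal Red cross → the lab module.
8. animal Blue crosses ← the storage bay.
9. animal Blue, animal Gold, and animal Green cross → the lab module.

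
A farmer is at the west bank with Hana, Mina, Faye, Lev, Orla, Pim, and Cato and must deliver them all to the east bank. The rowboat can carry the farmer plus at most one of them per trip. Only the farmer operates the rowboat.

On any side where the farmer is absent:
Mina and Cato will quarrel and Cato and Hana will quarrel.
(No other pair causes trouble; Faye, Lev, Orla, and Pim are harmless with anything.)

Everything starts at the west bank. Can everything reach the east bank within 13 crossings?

No

Counting alone: the farmer can take at most 1 across per trip to the east bank, so moving all 7 needs at least 7 loaded trips out, with a return between consecutive ones — at least 13 crossings.
The safety rule pushes this higher. Following every safe sequence of crossings, the most of the 7 that can be at the east bank as the rowboat arrives there on crossing 13 is 6 — never all 7.
So the move cannot be finished within 13 crossings. (The shortest complete plan takes 15:)
1. Farmer goes to the east bank with Cato.
2. Farmer goes back to the west bank alone.
3. Farmer goes to the east bank with Hana.
4. Farmer goes back to the west bank with Cato.
5. Farmer goes to the east bank with Mina.
6. Farmer goes back to the west bank alone.
7. Farmer goes to the east bank with Faye.
8. Farmer goes back to the west bank alone.
9. Farmer goes to the east bank with Lev.
10. Farmer goes back to the west bank alone.
11. Farmer goes to the east bank with Orla.
12. Farmer goes back to the west bank alone.
13. Farmer goes to the east bank with Pim.
14. Farmer goes back to the west bank alone.
15. Farmer goes to the east bank with Cato.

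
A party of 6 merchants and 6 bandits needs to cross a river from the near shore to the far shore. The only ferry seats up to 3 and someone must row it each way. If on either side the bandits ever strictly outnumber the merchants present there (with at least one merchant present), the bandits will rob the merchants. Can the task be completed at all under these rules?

No

Following every safe sequence of crossings from the start, the most of the 12 that can be at the far shore as the ferry arrives there on crossings 1, 3, 5 is 3, 5, 6 respectively; the best ever achieved is 6 of 12.
From crossing 7 on, no configuration arises that was not already reachable earlier: only 17 distinct safe configurations (who is on which side, and where the ferry is) can ever be reached, none of them has everyone across, and every continuation just revisits them. They are: 0 merchants + 0 bandits across (ferry back at the start); 0 merchants + 1 bandit across (ferry there); 0 merchants + 1 bandit across (ferry back at the start); 0 merchants + 2 bandits across (ferry there); 0 merchants + 2 bandits across (ferry back at the start); 0 merchants + 3 bandits across (ferry there); 0 merchants + 3 bandits across (ferry back at the start); 0 merchants + 4 bandits across (ferry there); 0 merchants + 4 bandits across (ferry back at the start); 0 merchants + 5 bandits across (ferry there); 0 merchants + 5 bandits across (ferry back at the start); 0 merchants + 6 bandits across (ferry there); 1 merchant + 1 bandit across (ferry there); 1 merchant + 1 bandit across (ferry back at the start); 2 merchants + 2 bandits across (ferry there); 2 merchants + 2 bandits across (ferry back at the start); 3 merchants + 3 bandits across (ferry there). So no valid plan exists.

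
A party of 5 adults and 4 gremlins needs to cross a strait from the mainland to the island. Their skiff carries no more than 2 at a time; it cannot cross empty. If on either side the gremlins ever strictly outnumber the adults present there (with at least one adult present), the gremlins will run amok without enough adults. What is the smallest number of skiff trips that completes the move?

Counting alone: each trip to the island takes at most 2 across and each return brings at least 1 back, so after t trips out (and t−1 returns) at most 2t − (t−1) of the 9 are across; that first reaches 9 at t = 8, so at least 15 crossings are needed.
The plan below uses exactly 15 crossings, so it is optimal:
1. 2 gremlins → the island.  (the mainland: 5A 2G; the island: 0A 2G)
2. 1 gremlin ← the mainland.  (the mainland: 5A 3G; the island: 0A 1G)
3. 2 gremlins → the island.  (the mainland: 5A 1G; the island: 0A 3G)
4. 1 gremlin ← the mainland.  (the mainland: 5A 2G; the island: 0A 2G)
5. 2 adults → the island.  (the mainland: 3A 2G; the island: 2A 2G)
6. 1 gremlin ← the mainland.  (the mainland: 3A 3G; the island: 2A 1G)
7. 1 adult and 1 gremlin → the island.  (the mainland: 2A 2G; the island: 3A 2G)
8. 1 adult ← the mainland.  (the mainland: 3A 2G; the island: 2A 2G)
9. 1 adult and 1 gremlin → the island.  (the mainland: 2A 1G; the island: 3A 3G)
10. 1 gremlin ← the mainland.  (the mainland: 2A 2G; the island: 3A 2G)
11. 1 adult and 1 gremlin → the island.  (the mainland: 1A 1G; the island: 4A 3G)
12. 1 adult ← the mainland.  (the mainland: 2A 1G; the island: 3A 3G)
13. 1 adult and 1 gremlin → the island.  (the mainland: 1A 0G; the island: 4A 4G)
14. 1 gremlin ← the mainland.  (the mainland: 1A 1G; the island: 4A 3G)
15. 1 adult and 1 gremlin → the island.  (the mainland: 0A 0G; the island: 5A 4G)

15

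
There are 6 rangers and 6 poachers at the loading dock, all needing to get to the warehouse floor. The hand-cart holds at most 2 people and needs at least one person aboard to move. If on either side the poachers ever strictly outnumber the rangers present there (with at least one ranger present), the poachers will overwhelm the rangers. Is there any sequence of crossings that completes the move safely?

Following every safe sequence of crossings from the start, the most of the 12 that can be at the warehouse floor as the hand-cart arrives there on crossings 1, 3, 5, 7, 9 is 2, 3, 4, 5, 6 respectively; the best ever achieved is 6 of 12.
From crossing 11 on, no configuration arises that was not already reachable earlier: only 15 distinct safe configurations (who is on which side, and where the hand-cart is) can ever be reached, none of them has everyone across, and every continuation just revisits them. They are: 0 rangers + 0 poachers across (hand-cart back at the start); 0 rangers + 1 poacher across (hand-cart there); 0 rangers + 1 poacher across (hand-cart back at the start); 0 rangers + 2 poachers across (hand-cart there); 0 rangers + 2 poachers across (hand-cart back at the start); 0 rangers + 3 poachers across (hand-cart there); 0 rangers + 3 poachers across (hand-cart back at the start); 0 rangers + 4 poachers across (hand-cart there); 0 rangers + 4 poachers across (hand-cart back at the start); 0 rangers + 5 poachers across (hand-cart there); 0 rangers + 5 poachers across (hand-cart back at the start); 0 rangers + 6 poachers across (hand-cart there); 1 ranger + 1 poacher across (hand-cart there); 1 ranger + 1 poacher across (hand-cart back at the start); 2 rangers + 2 poachers across (hand-cart there). So no valid plan exists.

No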